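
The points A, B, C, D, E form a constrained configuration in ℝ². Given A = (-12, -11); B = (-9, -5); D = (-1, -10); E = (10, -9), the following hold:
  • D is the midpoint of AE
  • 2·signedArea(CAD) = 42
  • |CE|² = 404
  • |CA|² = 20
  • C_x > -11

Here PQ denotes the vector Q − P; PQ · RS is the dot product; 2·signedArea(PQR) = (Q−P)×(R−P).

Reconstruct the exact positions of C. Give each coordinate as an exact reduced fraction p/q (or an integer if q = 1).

1. C_x = -10  [line -1·x + 11·y + 67 = 0 ∩ |CA|² = 20]
2. C_y = -7  [line -1·x + 11·y + 67 = 0 ∩ |CA|² = 20]
   → C = (-10, -7)

C = (-10, -7)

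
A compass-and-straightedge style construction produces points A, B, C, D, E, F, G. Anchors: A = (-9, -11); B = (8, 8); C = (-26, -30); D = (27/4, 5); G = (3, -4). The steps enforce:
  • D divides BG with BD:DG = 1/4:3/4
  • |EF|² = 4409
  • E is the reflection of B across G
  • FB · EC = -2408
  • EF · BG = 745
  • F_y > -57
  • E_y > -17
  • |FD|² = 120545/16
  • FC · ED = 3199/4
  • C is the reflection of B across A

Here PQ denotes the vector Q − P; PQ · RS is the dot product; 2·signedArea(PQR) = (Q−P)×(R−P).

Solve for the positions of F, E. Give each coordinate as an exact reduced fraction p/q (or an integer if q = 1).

1. E_x = -2  [E is the reflection of B across G]
2. E_y = -16  [E is the reflection of B across G]
   → E = (-2, -16)
3. F_x = -55  [FB · EC = -2408 ∩ FC · ED = 3199/4]
4. F_y = -56  [FB · EC = -2408 ∩ FC · ED = 3199/4]
   → F = (-55, -56)

E = (-2, -16)
F = (-55, -56)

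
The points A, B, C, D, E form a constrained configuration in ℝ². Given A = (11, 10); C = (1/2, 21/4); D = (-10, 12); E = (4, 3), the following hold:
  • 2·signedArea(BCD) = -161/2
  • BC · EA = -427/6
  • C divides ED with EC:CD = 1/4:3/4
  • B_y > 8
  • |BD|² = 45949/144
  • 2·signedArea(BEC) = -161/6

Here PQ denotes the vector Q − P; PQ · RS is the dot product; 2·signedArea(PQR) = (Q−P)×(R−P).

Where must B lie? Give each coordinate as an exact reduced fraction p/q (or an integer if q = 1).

B = (15/2, 101/12)

1. B_x = 15/2  [2·signedArea(BEC) = -161/6 ∩ BC · EA = -427/6]
2. B_y = 101/12  [2·signedArea(BEC) = -161/6 ∩ BC · EA = -427/6]
   → B = (15/2, 101/12)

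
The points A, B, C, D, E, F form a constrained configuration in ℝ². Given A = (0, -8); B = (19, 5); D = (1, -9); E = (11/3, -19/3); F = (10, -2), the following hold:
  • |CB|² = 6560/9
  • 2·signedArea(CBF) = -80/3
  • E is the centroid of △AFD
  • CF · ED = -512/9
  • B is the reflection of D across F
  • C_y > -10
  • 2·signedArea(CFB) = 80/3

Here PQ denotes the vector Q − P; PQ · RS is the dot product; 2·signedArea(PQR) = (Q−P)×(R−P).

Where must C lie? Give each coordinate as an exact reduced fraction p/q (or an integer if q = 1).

1. C_x = -11/3  [2·signedArea(CBF) = -80/3 ∩ CF · ED = -512/9]
2. C_y = -29/3  [2·signedArea(CBF) = -80/3 ∩ CF · ED = -512/9]
   → C = (-11/3, -29/3)

C = (-11/3, -29/3)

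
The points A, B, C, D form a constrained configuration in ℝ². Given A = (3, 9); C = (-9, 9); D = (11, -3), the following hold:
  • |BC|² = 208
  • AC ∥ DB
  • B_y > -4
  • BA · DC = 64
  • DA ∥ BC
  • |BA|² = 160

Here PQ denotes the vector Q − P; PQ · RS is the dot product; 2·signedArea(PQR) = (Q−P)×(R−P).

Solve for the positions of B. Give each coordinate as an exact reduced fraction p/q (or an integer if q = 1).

1. B_x = -1  [DA ∥ BC ∩ AC ∥ DB]
2. B_y = -3  [DA ∥ BC ∩ AC ∥ DB]
   → B = (-1, -3)

B = (-1, -3)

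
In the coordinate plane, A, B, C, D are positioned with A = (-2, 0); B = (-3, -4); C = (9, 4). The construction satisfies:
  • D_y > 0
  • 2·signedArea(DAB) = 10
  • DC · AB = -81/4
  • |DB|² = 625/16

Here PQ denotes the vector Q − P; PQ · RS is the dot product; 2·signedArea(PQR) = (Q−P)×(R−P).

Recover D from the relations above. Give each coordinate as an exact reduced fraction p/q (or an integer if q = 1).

1. D_x = 3/4  [DC · AB = -81/4 ∩ 2·signedArea(DAB) = 10]
2. D_y = 1  [DC · AB = -81/4 ∩ 2·signedArea(DAB) = 10]
   → D = (3/4, 1)

D = (3/4, 1)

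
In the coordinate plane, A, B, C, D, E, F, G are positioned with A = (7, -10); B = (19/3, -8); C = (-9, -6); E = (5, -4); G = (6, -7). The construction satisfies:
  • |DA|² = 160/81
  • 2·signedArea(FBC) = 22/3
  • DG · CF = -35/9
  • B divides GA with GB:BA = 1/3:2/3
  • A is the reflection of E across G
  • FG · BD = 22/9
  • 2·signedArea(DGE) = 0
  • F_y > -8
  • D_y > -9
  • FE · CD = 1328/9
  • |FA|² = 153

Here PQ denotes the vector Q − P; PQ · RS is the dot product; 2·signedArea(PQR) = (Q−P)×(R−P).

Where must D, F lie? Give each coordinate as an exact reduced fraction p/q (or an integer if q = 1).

1. D_x = 59/9  [line -3·x + -1·y + 11 = 0 ∩ |DA|² = 160/81]
2. D_y = -26/3  [line -3·x + -1·y + 11 = 0 ∩ |DA|² = 160/81]
   → D = (59/9, -26/3)
3. F_x = -5  [FE · CD = 1328/9 ∩ FG · BD = 22/9]
4. F_y = -7  [FE · CD = 1328/9 ∩ FG · BD = 22/9]
   → F = (-5, -7)

D = (59/9, -26/3)
F = (-5, -7)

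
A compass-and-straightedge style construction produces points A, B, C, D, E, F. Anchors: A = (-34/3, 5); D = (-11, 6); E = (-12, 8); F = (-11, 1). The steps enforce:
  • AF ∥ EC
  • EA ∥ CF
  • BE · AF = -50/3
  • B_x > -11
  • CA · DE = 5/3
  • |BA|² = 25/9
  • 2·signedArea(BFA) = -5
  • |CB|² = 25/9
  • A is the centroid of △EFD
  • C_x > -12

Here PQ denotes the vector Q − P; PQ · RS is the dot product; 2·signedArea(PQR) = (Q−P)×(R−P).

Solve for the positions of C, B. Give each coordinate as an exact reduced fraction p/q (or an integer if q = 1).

1. C_x = -35/3  [EA ∥ CF ∩ AF ∥ EC]
2. C_y = 4  [EA ∥ CF ∩ AF ∥ EC]
   → C = (-35/3, 4)
3. B_x = -10  [2·signedArea(BFA) = -5 ∩ BE · AF = -50/3]
4. B_y = 4  [2·signedArea(BFA) = -5 ∩ BE · AF = -50/3]
   → B = (-10, 4)

B = (-10, 4)
C = (-35/3, 4)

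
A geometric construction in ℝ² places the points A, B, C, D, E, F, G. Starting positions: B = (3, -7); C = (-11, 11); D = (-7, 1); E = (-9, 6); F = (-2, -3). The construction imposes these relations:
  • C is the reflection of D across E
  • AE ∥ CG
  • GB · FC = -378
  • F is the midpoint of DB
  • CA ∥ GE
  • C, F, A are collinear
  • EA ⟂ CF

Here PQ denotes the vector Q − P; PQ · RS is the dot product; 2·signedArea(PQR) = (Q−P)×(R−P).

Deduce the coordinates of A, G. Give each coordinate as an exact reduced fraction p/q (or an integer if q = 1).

1. A_x = -2255/277  [C, F, A are collinear ∩ EA ⟂ CF]
2. A_y = 1815/277  [C, F, A are collinear ∩ EA ⟂ CF]
   → A = (-2255/277, 1815/277)
3. G_x = -3285/277  [CA ∥ GE ∩ AE ∥ CG]
4. G_y = 2894/277  [CA ∥ GE ∩ AE ∥ CG]
   → G = (-3285/277, 2894/277)

A = (-2255/277, 1815/277)
G = (-3285/277, 2894/277)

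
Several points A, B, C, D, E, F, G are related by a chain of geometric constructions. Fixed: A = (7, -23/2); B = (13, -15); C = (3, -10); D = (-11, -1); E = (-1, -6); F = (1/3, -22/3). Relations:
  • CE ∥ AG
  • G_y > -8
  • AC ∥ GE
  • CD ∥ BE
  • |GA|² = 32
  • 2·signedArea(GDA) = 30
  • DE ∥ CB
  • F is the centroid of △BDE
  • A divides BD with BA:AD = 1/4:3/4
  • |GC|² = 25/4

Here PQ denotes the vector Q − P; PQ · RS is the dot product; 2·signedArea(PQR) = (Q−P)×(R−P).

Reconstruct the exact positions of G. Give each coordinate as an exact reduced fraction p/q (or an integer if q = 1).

1. G_x = 3  [AC ∥ GE ∩ CE ∥ AG]
2. G_y = -15/2  [AC ∥ GE ∩ CE ∥ AG]
   → G = (3, -15/2)

G = (3, -15/2)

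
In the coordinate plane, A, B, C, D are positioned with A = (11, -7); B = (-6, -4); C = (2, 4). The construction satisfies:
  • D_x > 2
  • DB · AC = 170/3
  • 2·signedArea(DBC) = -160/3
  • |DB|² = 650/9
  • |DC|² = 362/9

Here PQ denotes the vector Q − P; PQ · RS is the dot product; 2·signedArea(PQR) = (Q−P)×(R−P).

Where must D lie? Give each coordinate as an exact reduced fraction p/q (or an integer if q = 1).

1. D_x = 7/3  [DB · AC = 170/3 ∩ 2·signedArea(DBC) = -160/3]
2. D_y = -7/3  [DB · AC = 170/3 ∩ 2·signedArea(DBC) = -160/3]
   → D = (7/3, -7/3)

D = (7/3, -7/3)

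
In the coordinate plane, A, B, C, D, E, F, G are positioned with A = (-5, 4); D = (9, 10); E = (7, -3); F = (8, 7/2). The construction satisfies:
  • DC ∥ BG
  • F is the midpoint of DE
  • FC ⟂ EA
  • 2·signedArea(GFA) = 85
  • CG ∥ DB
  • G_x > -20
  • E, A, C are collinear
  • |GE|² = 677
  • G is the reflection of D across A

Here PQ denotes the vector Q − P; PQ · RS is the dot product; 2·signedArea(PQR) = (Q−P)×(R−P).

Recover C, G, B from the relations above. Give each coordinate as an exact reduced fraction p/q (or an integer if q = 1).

1. C_x = 949/193  [E, A, C are collinear ∩ FC ⟂ EA]
2. C_y = -689/386  [E, A, C are collinear ∩ FC ⟂ EA]
   → C = (949/193, -689/386)
3. G_x = -19  [G is the reflection of D across A]
4. G_y = -2  [G is the reflection of D across A]
   → G = (-19, -2)
5. B_x = -2879/193  [DC ∥ BG ∩ CG ∥ DB]
6. B_y = 3777/386  [DC ∥ BG ∩ CG ∥ DB]
   → B = (-2879/193, 3777/386)

B = (-2879/193, 3777/386)
C = (949/193, -689/386)
G = (-19, -2)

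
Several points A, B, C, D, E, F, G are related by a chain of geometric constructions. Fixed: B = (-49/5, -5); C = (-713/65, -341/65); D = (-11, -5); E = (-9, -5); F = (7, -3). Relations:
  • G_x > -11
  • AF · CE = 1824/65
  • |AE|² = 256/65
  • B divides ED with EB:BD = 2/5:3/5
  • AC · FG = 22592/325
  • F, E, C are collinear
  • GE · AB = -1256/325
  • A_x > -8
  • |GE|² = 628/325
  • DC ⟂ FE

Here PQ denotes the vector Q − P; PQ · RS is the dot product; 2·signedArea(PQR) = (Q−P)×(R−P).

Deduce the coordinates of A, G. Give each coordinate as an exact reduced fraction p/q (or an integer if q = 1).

1. A_x = -457/65  [line -128/65·x + -16/65·y + -976/65 = 0 ∩ |AE|² = 256/65]
2. A_y = -309/65  [line -128/65·x + -16/65·y + -976/65 = 0 ∩ |AE|² = 256/65]
   → A = (-457/65, -309/65)
3. G_x = -135/13  [GE · AB = -1256/325 ∩ AC · FG = 22592/325]
4. G_y = -333/65  [GE · AB = -1256/325 ∩ AC · FG = 22592/325]
   → G = (-135/13, -333/65)

A = (-457/65, -309/65)
G = (-135/13, -333/65)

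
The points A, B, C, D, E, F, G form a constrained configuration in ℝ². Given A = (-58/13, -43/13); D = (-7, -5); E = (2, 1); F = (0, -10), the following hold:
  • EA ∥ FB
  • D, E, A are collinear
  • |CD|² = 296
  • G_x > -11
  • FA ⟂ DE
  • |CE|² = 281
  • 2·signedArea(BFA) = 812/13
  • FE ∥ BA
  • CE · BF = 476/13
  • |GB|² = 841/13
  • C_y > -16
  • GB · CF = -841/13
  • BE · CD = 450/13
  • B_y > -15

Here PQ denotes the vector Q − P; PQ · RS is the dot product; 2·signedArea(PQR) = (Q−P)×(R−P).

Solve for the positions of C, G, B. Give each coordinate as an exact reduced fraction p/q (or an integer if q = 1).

1. B_x = -84/13  [FE ∥ BA ∩ EA ∥ FB]
2. B_y = -186/13  [FE ∥ BA ∩ EA ∥ FB]
   → B = (-84/13, -186/13)
3. C_x = 7  [CE · BF = 476/13 ∩ BE · CD = 450/13]
4. C_y = -15  [CE · BF = 476/13 ∩ BE · CD = 450/13]
   → C = (7, -15)
5. G_x = -142/13  [line 7·x + -5·y + 499/13 = 0 ∩ |GB|² = 841/13]
6. G_y = -99/13  [line 7·x + -5·y + 499/13 = 0 ∩ |GB|² = 841/13]
   → G = (-142/13, -99/13)

B = (-84/13, -186/13)
C = (7, -15)
G = (-142/13, -99/13)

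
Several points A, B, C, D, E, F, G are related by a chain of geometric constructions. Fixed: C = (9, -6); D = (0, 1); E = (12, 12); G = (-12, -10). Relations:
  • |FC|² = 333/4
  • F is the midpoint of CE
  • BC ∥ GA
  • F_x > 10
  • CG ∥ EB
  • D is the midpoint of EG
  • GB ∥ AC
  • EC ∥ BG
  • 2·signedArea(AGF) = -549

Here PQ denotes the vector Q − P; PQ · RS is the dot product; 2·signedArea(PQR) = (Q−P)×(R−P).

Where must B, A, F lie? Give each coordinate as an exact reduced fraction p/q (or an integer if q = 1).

1. B_x = -9  [EC ∥ BG ∩ CG ∥ EB]
2. B_y = 8  [EC ∥ BG ∩ CG ∥ EB]
   → B = (-9, 8)
3. A_x = 6  [GB ∥ AC ∩ BC ∥ GA]
4. A_y = -24  [GB ∥ AC ∩ BC ∥ GA]
   → A = (6, -24)
5. F_x = 21/2  [F is the midpoint of CE]
6. F_y = 3  [F is the midpoint of CE]
   → F = (21/2, 3)

A = (6, -24)
B = (-9, 8)
F = (21/2, 3)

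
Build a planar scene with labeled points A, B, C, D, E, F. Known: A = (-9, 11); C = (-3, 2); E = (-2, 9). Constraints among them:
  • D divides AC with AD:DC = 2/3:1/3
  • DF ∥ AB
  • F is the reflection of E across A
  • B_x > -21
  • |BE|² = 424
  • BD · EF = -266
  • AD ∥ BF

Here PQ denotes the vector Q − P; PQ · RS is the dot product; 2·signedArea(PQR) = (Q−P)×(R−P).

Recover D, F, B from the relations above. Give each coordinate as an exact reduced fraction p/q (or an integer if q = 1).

B = (-20, 19)
D = (-5, 5)
F = (-16, 13)

1. D_x = -5  [D divides AC with AD:DC = 2/3:1/3]
2. D_y = 5  [D divides AC with AD:DC = 2/3:1/3]
   → D = (-5, 5)
3. F_x = -16  [F is the reflection of E across A]
4. F_y = 13  [F is the reflection of E across A]
   → F = (-16, 13)
5. B_x = -20  [AD ∥ BF ∩ DF ∥ AB]
6. B_y = 19  [AD ∥ BF ∩ DF ∥ AB]
   → B = (-20, 19)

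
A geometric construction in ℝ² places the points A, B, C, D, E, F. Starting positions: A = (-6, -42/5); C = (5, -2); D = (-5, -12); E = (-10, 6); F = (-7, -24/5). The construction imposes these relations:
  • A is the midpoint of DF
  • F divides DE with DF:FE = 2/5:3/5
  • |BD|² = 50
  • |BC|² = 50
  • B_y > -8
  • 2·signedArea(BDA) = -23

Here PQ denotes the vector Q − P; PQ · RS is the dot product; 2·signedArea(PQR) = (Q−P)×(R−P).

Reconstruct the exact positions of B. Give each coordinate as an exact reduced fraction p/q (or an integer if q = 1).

B = (0, -7)

1. B_x = 0  [line -18/5·x + -1·y + -7 = 0 ∩ |BD|² = 50]
2. B_y = -7  [line -18/5·x + -1·y + -7 = 0 ∩ |BD|² = 50]
   → B = (0, -7)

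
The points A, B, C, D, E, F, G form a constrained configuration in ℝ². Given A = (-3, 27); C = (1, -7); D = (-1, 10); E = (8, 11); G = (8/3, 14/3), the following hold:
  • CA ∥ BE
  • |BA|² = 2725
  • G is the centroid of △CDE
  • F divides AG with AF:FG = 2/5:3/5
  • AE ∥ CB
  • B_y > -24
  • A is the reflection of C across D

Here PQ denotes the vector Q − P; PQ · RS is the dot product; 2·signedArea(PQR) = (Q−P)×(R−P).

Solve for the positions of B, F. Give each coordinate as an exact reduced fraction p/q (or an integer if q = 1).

1. B_x = 12  [CA ∥ BE ∩ AE ∥ CB]
2. B_y = -23  [CA ∥ BE ∩ AE ∥ CB]
   → B = (12, -23)
3. F_x = -11/15  [F divides AG with AF:FG = 2/5:3/5]
4. F_y = 271/15  [F divides AG with AF:FG = 2/5:3/5]
   → F = (-11/15, 271/15)

B = (12, -23)
F = (-11/15, 271/15)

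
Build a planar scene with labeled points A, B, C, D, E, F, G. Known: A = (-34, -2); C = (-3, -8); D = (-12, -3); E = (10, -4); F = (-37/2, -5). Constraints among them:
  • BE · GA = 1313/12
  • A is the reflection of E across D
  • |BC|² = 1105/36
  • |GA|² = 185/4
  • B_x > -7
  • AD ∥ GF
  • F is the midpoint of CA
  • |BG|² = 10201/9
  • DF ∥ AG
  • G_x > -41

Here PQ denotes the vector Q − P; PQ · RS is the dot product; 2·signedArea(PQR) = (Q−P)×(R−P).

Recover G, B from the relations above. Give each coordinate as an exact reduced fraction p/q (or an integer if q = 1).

B = (-41/6, -4)
G = (-81/2, -4)

1. G_x = -81/2  [AD ∥ GF ∩ DF ∥ AG]
2. G_y = -4  [AD ∥ GF ∩ DF ∥ AG]
   → G = (-81/2, -4)
3. B_x = -41/6  [line -13/2·x + -2·y + -629/12 = 0 ∩ |BG|² = 10201/9]
4. B_y = -4  [line -13/2·x + -2·y + -629/12 = 0 ∩ |BG|² = 10201/9]
   → B = (-41/6, -4)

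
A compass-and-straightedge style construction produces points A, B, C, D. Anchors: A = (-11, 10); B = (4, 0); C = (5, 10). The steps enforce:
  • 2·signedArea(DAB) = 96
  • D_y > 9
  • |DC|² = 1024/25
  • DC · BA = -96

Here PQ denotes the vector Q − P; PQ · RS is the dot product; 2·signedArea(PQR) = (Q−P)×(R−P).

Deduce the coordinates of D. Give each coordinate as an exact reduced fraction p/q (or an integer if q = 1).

D = (-7/5, 10)

1. D_x = -7/5  [DC · BA = -96 ∩ 2·signedArea(DAB) = 96]
2. D_y = 10  [DC · BA = -96 ∩ 2·signedArea(DAB) = 96]
   → D = (-7/5, 10)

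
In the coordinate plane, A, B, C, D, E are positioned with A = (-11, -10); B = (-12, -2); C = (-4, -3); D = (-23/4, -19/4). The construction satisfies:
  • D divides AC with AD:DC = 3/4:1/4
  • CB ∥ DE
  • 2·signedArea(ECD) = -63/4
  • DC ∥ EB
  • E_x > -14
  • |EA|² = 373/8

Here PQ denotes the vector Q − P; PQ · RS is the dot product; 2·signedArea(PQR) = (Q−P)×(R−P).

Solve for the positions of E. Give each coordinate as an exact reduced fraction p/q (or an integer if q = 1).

1. E_x = -55/4  [DC ∥ EB ∩ CB ∥ DE]
2. E_y = -15/4  [DC ∥ EB ∩ CB ∥ DE]
   → E = (-55/4, -15/4)

E = (-55/4, -15/4)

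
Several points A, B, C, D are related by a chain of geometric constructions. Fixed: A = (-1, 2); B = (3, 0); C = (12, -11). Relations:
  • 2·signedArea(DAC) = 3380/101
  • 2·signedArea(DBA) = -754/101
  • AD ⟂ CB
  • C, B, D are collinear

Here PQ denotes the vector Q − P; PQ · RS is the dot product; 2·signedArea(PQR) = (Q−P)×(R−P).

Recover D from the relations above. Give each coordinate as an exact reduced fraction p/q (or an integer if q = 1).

1. D_x = 42/101  [C, B, D are collinear ∩ AD ⟂ CB]
2. D_y = 319/101  [C, B, D are collinear ∩ AD ⟂ CB]
   → D = (42/101, 319/101)

D = (42/101, 319/101)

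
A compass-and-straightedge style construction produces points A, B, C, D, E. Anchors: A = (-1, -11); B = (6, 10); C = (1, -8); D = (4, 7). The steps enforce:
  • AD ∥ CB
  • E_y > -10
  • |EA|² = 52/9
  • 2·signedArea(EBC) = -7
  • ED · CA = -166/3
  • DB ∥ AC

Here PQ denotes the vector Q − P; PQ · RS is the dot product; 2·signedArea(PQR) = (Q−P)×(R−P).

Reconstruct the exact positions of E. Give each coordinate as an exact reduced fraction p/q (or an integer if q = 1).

E = (1/3, -9)

1. E_x = 1/3  [2·signedArea(EBC) = -7 ∩ ED · CA = -166/3]
2. E_y = -9  [2·signedArea(EBC) = -7 ∩ ED · CA = -166/3]
   → E = (1/3, -9)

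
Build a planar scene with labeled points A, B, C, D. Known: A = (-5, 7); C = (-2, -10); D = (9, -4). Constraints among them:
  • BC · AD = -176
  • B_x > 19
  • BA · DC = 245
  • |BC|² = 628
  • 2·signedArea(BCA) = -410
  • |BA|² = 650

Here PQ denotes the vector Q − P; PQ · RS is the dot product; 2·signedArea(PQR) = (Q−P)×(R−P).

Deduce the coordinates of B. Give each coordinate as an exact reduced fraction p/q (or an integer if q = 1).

B = (20, 2)

1. B_x = 20  [BA · DC = 245 ∩ BC · AD = -176]
2. B_y = 2  [BA · DC = 245 ∩ BC · AD = -176]
   → B = (20, 2)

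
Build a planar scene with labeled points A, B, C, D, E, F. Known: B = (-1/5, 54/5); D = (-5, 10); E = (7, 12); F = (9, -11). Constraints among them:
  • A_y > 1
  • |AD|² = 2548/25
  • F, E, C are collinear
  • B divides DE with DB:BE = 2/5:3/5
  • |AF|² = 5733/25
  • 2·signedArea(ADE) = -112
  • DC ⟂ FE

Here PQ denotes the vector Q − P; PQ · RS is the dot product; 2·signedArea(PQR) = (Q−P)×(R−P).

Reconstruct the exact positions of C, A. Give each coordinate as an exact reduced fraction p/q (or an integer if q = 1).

A = (3/5, 8/5)
C = (3775/533, 5890/533)

1. C_x = 3775/533  [F, E, C are collinear ∩ DC ⟂ FE]
2. C_y = 5890/533  [F, E, C are collinear ∩ DC ⟂ FE]
   → C = (3775/533, 5890/533)
3. A_x = 3/5  [line -2·x + 12·y + -18 = 0 ∩ |AD|² = 2548/25]
4. A_y = 8/5  [line -2·x + 12·y + -18 = 0 ∩ |AD|² = 2548/25]
   → A = (3/5, 8/5)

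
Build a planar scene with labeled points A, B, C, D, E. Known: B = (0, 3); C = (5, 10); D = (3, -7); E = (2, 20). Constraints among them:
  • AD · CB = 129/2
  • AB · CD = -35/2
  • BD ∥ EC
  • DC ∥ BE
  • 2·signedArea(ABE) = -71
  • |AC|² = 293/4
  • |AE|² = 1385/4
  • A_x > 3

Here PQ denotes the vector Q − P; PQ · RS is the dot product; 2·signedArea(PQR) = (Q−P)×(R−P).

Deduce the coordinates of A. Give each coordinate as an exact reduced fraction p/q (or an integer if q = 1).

1. A_x = 4  [2·signedArea(ABE) = -71 ∩ AD · CB = 129/2]
2. A_y = 3/2  [2·signedArea(ABE) = -71 ∩ AD · CB = 129/2]
   → A = (4, 3/2)

A = (4, 3/2)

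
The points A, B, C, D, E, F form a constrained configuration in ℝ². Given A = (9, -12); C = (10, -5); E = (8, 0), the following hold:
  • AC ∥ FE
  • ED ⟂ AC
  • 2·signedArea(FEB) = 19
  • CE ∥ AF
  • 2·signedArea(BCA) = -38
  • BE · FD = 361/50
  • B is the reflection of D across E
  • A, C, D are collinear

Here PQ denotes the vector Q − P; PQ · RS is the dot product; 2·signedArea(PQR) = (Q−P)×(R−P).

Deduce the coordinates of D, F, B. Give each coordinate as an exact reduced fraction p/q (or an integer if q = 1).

B = (267/50, 19/50)
D = (533/50, -19/50)
F = (7, -7)

1. D_x = 533/50  [A, C, D are collinear ∩ ED ⟂ AC]
2. D_y = -19/50  [A, C, D are collinear ∩ ED ⟂ AC]
   → D = (533/50, -19/50)
3. F_x = 7  [AC ∥ FE ∩ CE ∥ AF]
4. F_y = -7  [AC ∥ FE ∩ CE ∥ AF]
   → F = (7, -7)
5. B_x = 267/50  [B is the reflection of D across E]
6. B_y = 19/50  [B is the reflection of D across E]
   → B = (267/50, 19/50)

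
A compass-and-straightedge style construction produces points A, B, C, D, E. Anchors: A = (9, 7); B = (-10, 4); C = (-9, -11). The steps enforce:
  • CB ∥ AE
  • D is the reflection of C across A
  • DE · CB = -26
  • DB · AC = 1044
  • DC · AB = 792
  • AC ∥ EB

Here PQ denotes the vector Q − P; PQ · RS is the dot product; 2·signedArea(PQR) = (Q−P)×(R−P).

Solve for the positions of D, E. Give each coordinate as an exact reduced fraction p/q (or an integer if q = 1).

D = (27, 25)
E = (8, 22)

1. D_x = 27  [D is the reflection of C across A]
2. D_y = 25  [D is the reflection of C across A]
   → D = (27, 25)
3. E_x = 8  [AC ∥ EB ∩ CB ∥ AE]
4. E_y = 22  [AC ∥ EB ∩ CB ∥ AE]
   → E = (8, 22)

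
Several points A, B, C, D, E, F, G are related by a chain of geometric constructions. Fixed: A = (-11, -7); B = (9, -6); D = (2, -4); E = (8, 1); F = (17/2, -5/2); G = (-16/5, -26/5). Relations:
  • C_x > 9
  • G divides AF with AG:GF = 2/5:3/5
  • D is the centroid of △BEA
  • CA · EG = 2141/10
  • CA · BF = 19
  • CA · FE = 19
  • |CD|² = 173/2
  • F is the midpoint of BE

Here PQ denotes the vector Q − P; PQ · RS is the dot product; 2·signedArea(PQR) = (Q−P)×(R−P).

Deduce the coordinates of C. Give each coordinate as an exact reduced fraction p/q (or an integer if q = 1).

1. C_x = 19/2  [CA · EG = 2141/10 ∩ CA · FE = 19]
2. C_y = -19/2  [CA · EG = 2141/10 ∩ CA · FE = 19]
   → C = (19/2, -19/2)

C = (19/2, -19/2)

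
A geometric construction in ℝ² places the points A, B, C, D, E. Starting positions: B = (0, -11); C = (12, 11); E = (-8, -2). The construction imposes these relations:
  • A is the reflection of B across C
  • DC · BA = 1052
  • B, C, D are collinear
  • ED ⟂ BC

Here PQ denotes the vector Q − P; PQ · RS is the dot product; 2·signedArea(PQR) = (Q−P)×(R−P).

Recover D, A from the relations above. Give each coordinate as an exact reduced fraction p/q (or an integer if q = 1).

A = (24, 33)
D = (306/157, -1166/157)

1. D_x = 306/157  [B, C, D are collinear ∩ ED ⟂ BC]
2. D_y = -1166/157  [B, C, D are collinear ∩ ED ⟂ BC]
   → D = (306/157, -1166/157)
3. A_x = 24  [A is the reflection of B across C]
4. A_y = 33  [A is the reflection of B across C]
   → A = (24, 33)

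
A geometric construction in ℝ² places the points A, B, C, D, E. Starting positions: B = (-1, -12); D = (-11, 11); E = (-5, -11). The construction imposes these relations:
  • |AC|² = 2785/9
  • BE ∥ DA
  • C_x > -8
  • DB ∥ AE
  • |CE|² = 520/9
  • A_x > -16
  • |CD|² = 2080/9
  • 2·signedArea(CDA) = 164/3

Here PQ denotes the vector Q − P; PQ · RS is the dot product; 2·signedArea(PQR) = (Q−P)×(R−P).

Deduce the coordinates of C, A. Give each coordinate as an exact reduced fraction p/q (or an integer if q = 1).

A = (-15, 12)
C = (-7, -11/3)

1. A_x = -15  [DB ∥ AE ∩ BE ∥ DA]
2. A_y = 12  [DB ∥ AE ∩ BE ∥ DA]
   → A = (-15, 12)
3. C_x = -7  [line -1·x + -4·y + -65/3 = 0 ∩ |CD|² = 2080/9]
4. C_y = -11/3  [line -1·x + -4·y + -65/3 = 0 ∩ |CD|² = 2080/9]
   → C = (-7, -11/3)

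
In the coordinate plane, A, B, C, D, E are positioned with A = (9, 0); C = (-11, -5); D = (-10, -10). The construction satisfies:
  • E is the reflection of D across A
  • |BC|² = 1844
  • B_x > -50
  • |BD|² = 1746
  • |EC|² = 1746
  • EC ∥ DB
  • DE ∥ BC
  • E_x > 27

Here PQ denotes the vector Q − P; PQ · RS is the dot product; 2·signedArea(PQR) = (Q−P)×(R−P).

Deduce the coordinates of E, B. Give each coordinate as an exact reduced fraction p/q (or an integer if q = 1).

B = (-49, -25)
E = (28, 10)

1. E_x = 28  [E is the reflection of D across A]
2. E_y = 10  [E is the reflection of D across A]
   → E = (28, 10)
3. B_x = -49  [DE ∥ BC ∩ EC ∥ DB]
4. B_y = -25  [DE ∥ BC ∩ EC ∥ DB]
   → B = (-49, -25)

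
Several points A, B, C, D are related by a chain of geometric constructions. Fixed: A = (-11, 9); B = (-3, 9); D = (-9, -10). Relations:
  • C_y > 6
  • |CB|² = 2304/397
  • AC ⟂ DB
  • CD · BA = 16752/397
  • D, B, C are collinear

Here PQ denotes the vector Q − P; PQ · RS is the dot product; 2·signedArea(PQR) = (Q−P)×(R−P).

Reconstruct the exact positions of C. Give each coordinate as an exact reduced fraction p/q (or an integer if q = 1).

1. C_x = -1479/397  [D, B, C are collinear ∩ AC ⟂ DB]
2. C_y = 2661/397  [D, B, C are collinear ∩ AC ⟂ DB]
   → C = (-1479/397, 2661/397)

C = (-1479/397, 2661/397)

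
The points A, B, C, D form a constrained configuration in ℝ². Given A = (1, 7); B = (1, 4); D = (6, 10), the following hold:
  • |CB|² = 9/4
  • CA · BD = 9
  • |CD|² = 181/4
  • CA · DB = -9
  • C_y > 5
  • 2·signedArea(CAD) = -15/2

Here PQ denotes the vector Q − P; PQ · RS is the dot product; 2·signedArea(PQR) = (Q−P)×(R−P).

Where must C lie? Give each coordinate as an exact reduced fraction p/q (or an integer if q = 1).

C = (1, 11/2)

1. C_x = 1  [CA · BD = 9 ∩ 2·signedArea(CAD) = -15/2]
2. C_y = 11/2  [CA · BD = 9 ∩ 2·signedArea(CAD) = -15/2]
   → C = (1, 11/2)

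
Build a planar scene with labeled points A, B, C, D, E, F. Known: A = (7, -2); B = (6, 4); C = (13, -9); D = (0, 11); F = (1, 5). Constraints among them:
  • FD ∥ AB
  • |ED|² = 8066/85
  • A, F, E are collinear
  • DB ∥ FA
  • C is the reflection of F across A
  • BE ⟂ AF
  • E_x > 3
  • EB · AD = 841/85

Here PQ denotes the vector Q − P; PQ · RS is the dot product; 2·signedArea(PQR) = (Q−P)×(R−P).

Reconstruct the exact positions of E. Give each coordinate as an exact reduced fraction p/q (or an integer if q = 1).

E = (307/85, 166/85)

1. E_x = 307/85  [A, F, E are collinear ∩ BE ⟂ AF]
2. E_y = 166/85  [A, F, E are collinear ∩ BE ⟂ AF]
   → E = (307/85, 166/85)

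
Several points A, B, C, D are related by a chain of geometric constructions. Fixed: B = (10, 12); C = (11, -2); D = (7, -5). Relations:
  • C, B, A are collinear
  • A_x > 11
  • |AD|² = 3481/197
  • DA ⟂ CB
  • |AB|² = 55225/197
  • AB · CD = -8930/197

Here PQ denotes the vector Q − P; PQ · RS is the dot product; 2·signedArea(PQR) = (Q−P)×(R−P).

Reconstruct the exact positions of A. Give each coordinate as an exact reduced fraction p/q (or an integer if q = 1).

1. A_x = 2205/197  [C, B, A are collinear ∩ DA ⟂ CB]
2. A_y = -926/197  [C, B, A are collinear ∩ DA ⟂ CB]
   → A = (2205/197, -926/197)

A = (2205/197, -926/197)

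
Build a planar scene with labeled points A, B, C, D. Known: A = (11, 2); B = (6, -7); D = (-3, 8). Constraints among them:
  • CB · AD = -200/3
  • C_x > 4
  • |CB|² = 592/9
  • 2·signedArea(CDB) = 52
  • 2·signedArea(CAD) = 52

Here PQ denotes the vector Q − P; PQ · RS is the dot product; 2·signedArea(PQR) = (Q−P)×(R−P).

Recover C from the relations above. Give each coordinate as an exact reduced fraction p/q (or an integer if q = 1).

C = (14/3, 1)

1. C_x = 14/3  [2·signedArea(CDB) = 52 ∩ 2·signedArea(CAD) = 52]
2. C_y = 1  [2·signedArea(CDB) = 52 ∩ 2·signedArea(CAD) = 52]
   → C = (14/3, 1)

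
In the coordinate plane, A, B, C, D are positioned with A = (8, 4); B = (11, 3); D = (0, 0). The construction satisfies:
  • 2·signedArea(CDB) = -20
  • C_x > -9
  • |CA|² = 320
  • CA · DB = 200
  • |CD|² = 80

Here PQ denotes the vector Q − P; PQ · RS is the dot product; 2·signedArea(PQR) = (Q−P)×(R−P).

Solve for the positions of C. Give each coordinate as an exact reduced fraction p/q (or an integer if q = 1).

1. C_x = -8  [2·signedArea(CDB) = -20 ∩ CA · DB = 200]
2. C_y = -4  [2·signedArea(CDB) = -20 ∩ CA · DB = 200]
   → C = (-8, -4)

C = (-8, -4)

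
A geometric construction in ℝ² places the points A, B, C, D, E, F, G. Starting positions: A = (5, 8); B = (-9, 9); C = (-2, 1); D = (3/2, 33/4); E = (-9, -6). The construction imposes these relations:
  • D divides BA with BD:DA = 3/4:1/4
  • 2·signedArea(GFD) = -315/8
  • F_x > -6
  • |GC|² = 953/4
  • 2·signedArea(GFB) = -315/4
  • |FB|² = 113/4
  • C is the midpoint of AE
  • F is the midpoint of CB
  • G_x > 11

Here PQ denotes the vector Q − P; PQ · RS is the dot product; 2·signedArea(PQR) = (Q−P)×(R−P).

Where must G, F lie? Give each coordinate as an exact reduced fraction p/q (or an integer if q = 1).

1. F_x = -11/2  [F is the midpoint of CB]
2. F_y = 5  [F is the midpoint of CB]
   → F = (-11/2, 5)
3. G_x = 12  [2·signedArea(GFB) = -315/4 ∩ 2·signedArea(GFD) = -315/8]
4. G_y = 15/2  [2·signedArea(GFB) = -315/4 ∩ 2·signedArea(GFD) = -315/8]
   → G = (12, 15/2)

F = (-11/2, 5)
G = (12, 15/2)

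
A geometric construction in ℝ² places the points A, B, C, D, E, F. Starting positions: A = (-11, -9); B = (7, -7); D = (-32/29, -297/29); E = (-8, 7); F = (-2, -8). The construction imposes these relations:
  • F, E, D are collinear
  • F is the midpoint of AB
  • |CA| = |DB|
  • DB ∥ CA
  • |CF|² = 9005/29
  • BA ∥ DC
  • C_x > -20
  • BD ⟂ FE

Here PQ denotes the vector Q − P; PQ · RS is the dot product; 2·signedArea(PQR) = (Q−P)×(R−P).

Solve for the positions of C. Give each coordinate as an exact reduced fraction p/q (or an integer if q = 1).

C = (-554/29, -355/29)

1. C_x = -554/29  [DB ∥ CA ∩ BA ∥ DC]
2. C_y = -355/29  [DB ∥ CA ∩ BA ∥ DC]
   → C = (-554/29, -355/29)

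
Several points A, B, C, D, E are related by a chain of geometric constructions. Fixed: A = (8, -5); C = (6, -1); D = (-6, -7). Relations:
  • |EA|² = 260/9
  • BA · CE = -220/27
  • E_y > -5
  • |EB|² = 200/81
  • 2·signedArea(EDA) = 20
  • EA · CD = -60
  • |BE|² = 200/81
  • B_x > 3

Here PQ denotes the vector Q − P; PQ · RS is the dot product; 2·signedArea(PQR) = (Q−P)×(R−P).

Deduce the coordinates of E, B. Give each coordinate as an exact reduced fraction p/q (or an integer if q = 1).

1. E_x = 8/3  [2·signedArea(EDA) = 20 ∩ EA · CD = -60]
2. E_y = -13/3  [2·signedArea(EDA) = 20 ∩ EA · CD = -60]
   → E = (8/3, -13/3)
3. B_x = 34/9  [line 10/3·x + 10/3·y + -50/27 = 0 ∩ |BE|² = 200/81]
4. B_y = -29/9  [line 10/3·x + 10/3·y + -50/27 = 0 ∩ |BE|² = 200/81]
   → B = (34/9, -29/9)

B = (34/9, -29/9)
E = (8/3, -13/3)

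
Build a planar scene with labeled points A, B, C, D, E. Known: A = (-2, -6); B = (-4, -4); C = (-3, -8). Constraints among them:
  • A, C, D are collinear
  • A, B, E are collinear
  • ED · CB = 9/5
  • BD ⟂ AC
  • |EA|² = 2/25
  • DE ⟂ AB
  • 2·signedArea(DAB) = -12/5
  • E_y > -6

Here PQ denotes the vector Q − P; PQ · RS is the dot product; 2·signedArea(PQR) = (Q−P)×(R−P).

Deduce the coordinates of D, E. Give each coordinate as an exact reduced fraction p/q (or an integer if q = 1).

D = (-8/5, -26/5)
E = (-11/5, -29/5)

1. D_x = -8/5  [A, C, D are collinear ∩ BD ⟂ AC]
2. D_y = -26/5  [A, C, D are collinear ∩ BD ⟂ AC]
   → D = (-8/5, -26/5)
3. E_x = -11/5  [A, B, E are collinear ∩ DE ⟂ AB]
4. E_y = -29/5  [A, B, E are collinear ∩ DE ⟂ AB]
   → E = (-11/5, -29/5)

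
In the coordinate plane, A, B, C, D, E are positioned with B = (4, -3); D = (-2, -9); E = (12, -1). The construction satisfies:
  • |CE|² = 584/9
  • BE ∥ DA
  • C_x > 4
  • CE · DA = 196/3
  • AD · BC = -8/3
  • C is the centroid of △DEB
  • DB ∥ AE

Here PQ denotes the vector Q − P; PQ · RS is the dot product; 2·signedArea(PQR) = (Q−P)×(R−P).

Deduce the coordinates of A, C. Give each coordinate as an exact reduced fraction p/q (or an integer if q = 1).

A = (6, -7)
C = (14/3, -13/3)

1. A_x = 6  [DB ∥ AE ∩ BE ∥ DA]
2. A_y = -7  [DB ∥ AE ∩ BE ∥ DA]
   → A = (6, -7)
3. C_x = 14/3  [C is the centroid of △DEB]
4. C_y = -13/3  [C is the centroid of △DEB]
   → C = (14/3, -13/3)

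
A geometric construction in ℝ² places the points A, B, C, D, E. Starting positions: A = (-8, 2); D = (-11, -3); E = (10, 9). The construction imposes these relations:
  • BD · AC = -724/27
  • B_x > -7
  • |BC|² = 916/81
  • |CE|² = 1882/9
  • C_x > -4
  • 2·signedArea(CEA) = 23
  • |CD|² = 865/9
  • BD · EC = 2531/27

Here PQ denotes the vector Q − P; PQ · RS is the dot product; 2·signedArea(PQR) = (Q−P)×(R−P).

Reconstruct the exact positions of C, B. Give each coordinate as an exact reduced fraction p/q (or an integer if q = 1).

1. C_x = -3  [line 7·x + -18·y + 69 = 0 ∩ |CD|² = 865/9]
2. C_y = 8/3  [line 7·x + -18·y + 69 = 0 ∩ |CD|² = 865/9]
   → C = (-3, 8/3)
3. B_x = -19/3  [BD · AC = -724/27 ∩ BD · EC = 2531/27]
4. B_y = 20/9  [BD · AC = -724/27 ∩ BD · EC = 2531/27]
   → B = (-19/3, 20/9)

B = (-19/3, 20/9)
C = (-3, 8/3)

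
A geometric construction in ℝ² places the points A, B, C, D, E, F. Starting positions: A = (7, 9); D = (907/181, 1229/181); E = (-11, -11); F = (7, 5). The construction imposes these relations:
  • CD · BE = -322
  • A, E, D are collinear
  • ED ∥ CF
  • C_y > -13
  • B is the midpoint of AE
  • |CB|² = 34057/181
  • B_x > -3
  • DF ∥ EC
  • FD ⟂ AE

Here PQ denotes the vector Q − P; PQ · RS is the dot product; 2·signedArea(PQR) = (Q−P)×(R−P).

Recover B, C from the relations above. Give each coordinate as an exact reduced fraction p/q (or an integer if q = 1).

1. B_x = -2  [B is the midpoint of AE]
2. B_y = -1  [B is the midpoint of AE]
   → B = (-2, -1)
3. C_x = -1631/181  [ED ∥ CF ∩ DF ∥ EC]
4. C_y = -2315/181  [ED ∥ CF ∩ DF ∥ EC]
   → C = (-1631/181, -2315/181)

B = (-2, -1)
C = (-1631/181, -2315/181)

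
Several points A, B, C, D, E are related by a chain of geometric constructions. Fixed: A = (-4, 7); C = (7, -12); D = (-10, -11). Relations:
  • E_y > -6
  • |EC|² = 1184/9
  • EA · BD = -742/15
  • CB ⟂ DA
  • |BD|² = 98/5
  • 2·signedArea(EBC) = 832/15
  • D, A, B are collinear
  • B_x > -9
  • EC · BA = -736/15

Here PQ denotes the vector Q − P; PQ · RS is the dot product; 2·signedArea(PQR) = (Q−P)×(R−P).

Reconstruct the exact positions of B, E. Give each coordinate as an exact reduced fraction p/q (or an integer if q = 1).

B = (-43/5, -34/5)
E = (-7/3, -16/3)

1. B_x = -43/5  [D, A, B are collinear ∩ CB ⟂ DA]
2. B_y = -34/5  [D, A, B are collinear ∩ CB ⟂ DA]
   → B = (-43/5, -34/5)
3. E_x = -7/3  [line -23/5·x + -69/5·y + -253/3 = 0 ∩ |EC|² = 1184/9]
4. E_y = -16/3  [line -23/5·x + -69/5·y + -253/3 = 0 ∩ |EC|² = 1184/9]
   → E = (-7/3, -16/3)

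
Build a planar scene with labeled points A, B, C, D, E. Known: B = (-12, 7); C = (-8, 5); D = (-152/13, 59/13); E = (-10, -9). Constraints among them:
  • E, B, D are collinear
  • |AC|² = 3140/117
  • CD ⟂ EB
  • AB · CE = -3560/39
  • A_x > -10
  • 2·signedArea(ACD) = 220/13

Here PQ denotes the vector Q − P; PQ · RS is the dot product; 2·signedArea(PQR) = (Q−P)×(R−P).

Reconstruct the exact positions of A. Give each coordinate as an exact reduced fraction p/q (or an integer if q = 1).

A = (-386/39, 7/39)

1. A_x = -386/39  [2·signedArea(ACD) = 220/13 ∩ AB · CE = -3560/39]
2. A_y = 7/39  [2·signedArea(ACD) = 220/13 ∩ AB · CE = -3560/39]
   → A = (-386/39, 7/39)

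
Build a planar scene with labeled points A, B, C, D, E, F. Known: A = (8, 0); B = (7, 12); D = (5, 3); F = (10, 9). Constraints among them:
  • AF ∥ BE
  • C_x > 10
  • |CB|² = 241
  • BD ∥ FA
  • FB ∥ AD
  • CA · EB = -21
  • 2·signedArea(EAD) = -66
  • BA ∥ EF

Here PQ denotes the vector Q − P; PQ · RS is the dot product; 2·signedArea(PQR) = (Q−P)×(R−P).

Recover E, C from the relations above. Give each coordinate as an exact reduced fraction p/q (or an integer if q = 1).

C = (11, -3)
E = (9, 21)

1. E_x = 9  [BA ∥ EF ∩ AF ∥ BE]
2. E_y = 21  [BA ∥ EF ∩ AF ∥ BE]
   → E = (9, 21)
3. C_x = 11  [line 2·x + 9·y + 5 = 0 ∩ |CB|² = 241]
4. C_y = -3  [line 2·x + 9·y + 5 = 0 ∩ |CB|² = 241]
   → C = (11, -3)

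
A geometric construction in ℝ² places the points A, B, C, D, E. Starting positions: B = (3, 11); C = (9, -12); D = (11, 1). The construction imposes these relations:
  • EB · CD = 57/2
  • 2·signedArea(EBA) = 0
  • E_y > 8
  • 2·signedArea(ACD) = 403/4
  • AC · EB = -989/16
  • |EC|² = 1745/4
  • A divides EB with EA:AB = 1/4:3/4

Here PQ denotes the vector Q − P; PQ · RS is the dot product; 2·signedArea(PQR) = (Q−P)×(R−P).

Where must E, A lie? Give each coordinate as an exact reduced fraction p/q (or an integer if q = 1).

A = (9/2, 73/8)
E = (5, 17/2)

1. E_x = 5  [line -2·x + -13·y + 241/2 = 0 ∩ |EC|² = 1745/4]
2. E_y = 17/2  [line -2·x + -13·y + 241/2 = 0 ∩ |EC|² = 1745/4]
   → E = (5, 17/2)
3. A_x = 9/2  [2·signedArea(EBA) = 0 ∩ A divides EB with EA:AB = 1/4:3/4]
4. A_y = 73/8  [2·signedArea(EBA) = 0 ∩ A divides EB with EA:AB = 1/4:3/4]
   → A = (9/2, 73/8)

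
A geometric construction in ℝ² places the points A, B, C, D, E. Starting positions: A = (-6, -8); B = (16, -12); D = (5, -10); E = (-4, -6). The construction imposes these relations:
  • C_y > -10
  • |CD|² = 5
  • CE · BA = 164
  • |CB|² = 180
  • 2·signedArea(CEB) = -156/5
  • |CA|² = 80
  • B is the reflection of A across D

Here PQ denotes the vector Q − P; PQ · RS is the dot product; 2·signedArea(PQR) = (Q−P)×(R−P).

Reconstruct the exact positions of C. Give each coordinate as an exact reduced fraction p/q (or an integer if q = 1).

C = (14/5, -48/5)

1. C_x = 14/5  [CE · BA = 164 ∩ 2·signedArea(CEB) = -156/5]
2. C_y = -48/5  [CE · BA = 164 ∩ 2·signedArea(CEB) = -156/5]
   → C = (14/5, -48/5)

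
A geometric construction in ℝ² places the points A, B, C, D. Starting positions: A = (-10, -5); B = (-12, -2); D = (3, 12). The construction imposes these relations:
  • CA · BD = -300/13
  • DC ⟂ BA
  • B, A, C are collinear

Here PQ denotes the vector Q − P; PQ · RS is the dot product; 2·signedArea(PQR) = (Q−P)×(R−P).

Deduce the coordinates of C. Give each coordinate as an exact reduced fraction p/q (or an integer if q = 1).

1. C_x = -180/13  [B, A, C are collinear ∩ DC ⟂ BA]
2. C_y = 10/13  [B, A, C are collinear ∩ DC ⟂ BA]
   → C = (-180/13, 10/13)

C = (-180/13, 10/13)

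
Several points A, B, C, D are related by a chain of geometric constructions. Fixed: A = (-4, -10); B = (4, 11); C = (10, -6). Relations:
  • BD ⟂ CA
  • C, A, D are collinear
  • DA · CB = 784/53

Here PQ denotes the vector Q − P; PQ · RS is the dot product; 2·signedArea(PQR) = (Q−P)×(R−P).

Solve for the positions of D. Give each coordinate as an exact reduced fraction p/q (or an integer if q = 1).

D = (474/53, -334/53)

1. D_x = 474/53  [C, A, D are collinear ∩ BD ⟂ CA]
2. D_y = -334/53  [C, A, D are collinear ∩ BD ⟂ CA]
   → D = (474/53, -334/53)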